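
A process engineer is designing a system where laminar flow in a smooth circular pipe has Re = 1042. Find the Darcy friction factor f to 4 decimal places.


f = 64 / Re
f = 64 / 1042
f = 0.0614


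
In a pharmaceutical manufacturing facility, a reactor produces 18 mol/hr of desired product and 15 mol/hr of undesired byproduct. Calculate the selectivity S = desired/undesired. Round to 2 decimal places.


S = desired product rate / undesired product rate
S = 18 / 15
S = 1.20


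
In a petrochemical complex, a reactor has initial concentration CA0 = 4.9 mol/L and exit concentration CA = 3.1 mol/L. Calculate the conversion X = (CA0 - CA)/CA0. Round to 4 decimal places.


X = (CA0 - CA) / CA0
X = (4.9 - 3.1) / 4.9
X = 1.8 / 4.9
X = 0.3673


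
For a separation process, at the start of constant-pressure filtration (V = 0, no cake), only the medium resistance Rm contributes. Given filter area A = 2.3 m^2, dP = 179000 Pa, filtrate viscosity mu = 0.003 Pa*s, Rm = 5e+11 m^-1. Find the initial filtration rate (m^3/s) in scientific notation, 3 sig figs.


rate = A * dP / (mu * Rm)
rate = 2.3 * 179000 / (0.003 * 5e+11)
rate = 411700.0 / 1.500e+09
rate = 2.74e-04 m^3/s


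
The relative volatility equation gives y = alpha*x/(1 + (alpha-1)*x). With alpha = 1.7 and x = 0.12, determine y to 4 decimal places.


y = alpha*x / (1 + (alpha-1)*x)
y = 1.7*0.12 / (1 + (1.7-1)*0.12)
y = 0.204 / (1 + 0.084)
y = 0.204 / 1.084
y = 0.1882


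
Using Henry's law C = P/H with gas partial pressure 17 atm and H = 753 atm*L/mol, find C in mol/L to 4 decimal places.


C = P / H
C = 17 / 753
C = 0.0226 mol/L


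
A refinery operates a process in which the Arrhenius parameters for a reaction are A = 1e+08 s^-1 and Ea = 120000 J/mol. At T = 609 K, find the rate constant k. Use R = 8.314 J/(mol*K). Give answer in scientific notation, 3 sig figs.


k = A * exp(-Ea/(R*T))
k = 1e+08 * exp(-120000 / (8.314 * 609))
k = 1e+08 * exp(-23.700305)
k = 5.09e-03


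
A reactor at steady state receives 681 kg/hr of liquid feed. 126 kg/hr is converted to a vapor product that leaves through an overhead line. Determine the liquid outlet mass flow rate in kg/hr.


Steady-state mass balance on the main outlet: F_out = F_in - F_removed
F_out = 681 - 126
F_out = 555 kg/hr


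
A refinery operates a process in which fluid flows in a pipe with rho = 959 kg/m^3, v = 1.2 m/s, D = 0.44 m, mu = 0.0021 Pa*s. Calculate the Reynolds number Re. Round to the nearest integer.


Re = rho * v * D / mu
Re = 959 * 1.2 * 0.44 / 0.0021
Re = 506.352 / 0.0021
Re = 241120


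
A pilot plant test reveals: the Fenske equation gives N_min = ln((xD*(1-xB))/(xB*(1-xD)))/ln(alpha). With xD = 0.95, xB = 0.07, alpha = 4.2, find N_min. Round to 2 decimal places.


N_min = ln((xD*(1-xB))/(xB*(1-xD))) / ln(alpha)
Numerator inside ln: 0.8835 / 0.0035 = 252.428571
ln(252.428571) = 5.531128
ln(alpha) = ln(4.2) = 1.435085
N_min = 5.531128 / 1.435085 = 3.85


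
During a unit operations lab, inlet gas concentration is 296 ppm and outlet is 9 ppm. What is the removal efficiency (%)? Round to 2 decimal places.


Efficiency = (G_in - G_out) / G_in * 100%
Efficiency = (296 - 9) / 296 * 100
Efficiency = 287 / 296 * 100
Efficiency = 96.96%


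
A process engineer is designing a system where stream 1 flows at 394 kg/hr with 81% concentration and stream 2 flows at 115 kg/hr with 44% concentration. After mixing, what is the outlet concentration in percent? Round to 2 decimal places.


Mass balance on solute: F1*x1 + F2*x2 = F3*x3
F3 = F1 + F2 = 394 + 115 = 509 kg/hr
x3 = (F1*x1 + F2*x2)/F3
x3 = (394*0.81 + 115*0.44) / 509
x3 = 72.64%


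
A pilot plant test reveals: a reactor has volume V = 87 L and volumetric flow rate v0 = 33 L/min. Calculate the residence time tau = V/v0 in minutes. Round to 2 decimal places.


tau = V / v0
tau = 87 / 33
tau = 2.64 min


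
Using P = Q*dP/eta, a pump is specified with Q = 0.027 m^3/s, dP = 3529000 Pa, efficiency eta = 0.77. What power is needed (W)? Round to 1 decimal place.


P = Q * dP / eta
P = 0.027 * 3529000 / 0.77
P = 95283.0 / 0.77
P = 123744.2 W


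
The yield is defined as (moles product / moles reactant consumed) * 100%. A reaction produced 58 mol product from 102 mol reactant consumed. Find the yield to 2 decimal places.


Yield = (moles product / moles consumed) * 100%
Yield = (58 / 102) * 100
Yield = 0.5686 * 100
Yield = 56.86%


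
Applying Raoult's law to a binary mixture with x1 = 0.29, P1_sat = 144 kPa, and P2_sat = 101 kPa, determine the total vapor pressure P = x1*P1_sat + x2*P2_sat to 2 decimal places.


P = x1*P1_sat + x2*P2_sat
x2 = 1 - x1 = 1 - 0.29 = 0.71
P = 0.29*144 + 0.71*101
P = 41.76 + 71.71
P = 113.47 kPa


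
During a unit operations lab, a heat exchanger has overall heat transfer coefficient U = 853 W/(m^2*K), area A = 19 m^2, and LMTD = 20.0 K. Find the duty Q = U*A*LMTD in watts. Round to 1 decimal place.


Q = U * A * LMTD
Q = 853 * 19 * 20.0
Q = 324140.0 W


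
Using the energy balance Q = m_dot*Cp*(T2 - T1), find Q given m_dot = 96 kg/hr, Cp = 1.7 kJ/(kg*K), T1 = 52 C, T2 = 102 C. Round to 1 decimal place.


Q = m_dot * Cp * (T2 - T1)
Q = 96 * 1.7 * (102 - 52)
Q = 96 * 1.7 * 50
Q = 8160.0 kJ/hr


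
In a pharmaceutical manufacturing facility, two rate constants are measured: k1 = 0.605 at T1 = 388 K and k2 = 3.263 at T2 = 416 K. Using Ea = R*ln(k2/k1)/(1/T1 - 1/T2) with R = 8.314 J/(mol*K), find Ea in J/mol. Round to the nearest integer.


Ea = R * ln(k2/k1) / (1/T1 - 1/T2)
ln(k2/k1) = ln(3.263/0.605) = 1.6851738
1/T1 - 1/T2 = 1/388 - 1/416 = 0.000173473434
Ea = 8.314 * 1.6851738 / 0.000173473434
Ea = 80765 J/mol


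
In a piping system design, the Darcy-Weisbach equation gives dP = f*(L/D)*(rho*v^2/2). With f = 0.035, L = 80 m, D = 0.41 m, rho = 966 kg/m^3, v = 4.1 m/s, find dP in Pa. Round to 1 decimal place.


dP = f * (L/D) * (rho*v^2/2)
dP = 0.035 * (80/0.41) * (966*4.1^2/2)
L/D = 195.12195122
rho*v^2/2 = 966*16.81/2 = 8119.23
dP = 0.035 * 195.12195122 * 8119.23
dP = 55448.4 Pa


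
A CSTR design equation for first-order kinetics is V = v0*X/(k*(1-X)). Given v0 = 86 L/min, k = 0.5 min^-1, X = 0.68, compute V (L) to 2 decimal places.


V = v0 * X / (k * (1 - X))
V = 86 * 0.68 / (0.5 * (1 - 0.68))
V = 58.48 / (0.5 * 0.32)
V = 58.48 / 0.16
V = 365.50 L


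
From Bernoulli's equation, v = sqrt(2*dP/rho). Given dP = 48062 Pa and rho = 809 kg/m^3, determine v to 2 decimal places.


v = sqrt(2*dP/rho)
v = sqrt(2*48062/809)
v = sqrt(118.818294)
v = 10.90 m/s


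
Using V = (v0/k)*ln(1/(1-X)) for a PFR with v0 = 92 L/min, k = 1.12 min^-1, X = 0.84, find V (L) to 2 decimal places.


V = (v0/k) * ln(1/(1-X))
V = (92/1.12) * ln(1/(1-0.84))
V = 82.142857 * ln(6.25)
V = 82.142857 * 1.832581
V = 150.53 L


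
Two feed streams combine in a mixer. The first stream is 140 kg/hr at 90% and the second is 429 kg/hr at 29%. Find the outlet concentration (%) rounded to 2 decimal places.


Mass balance on solute: F1*x1 + F2*x2 = F3*x3
F3 = F1 + F2 = 140 + 429 = 569 kg/hr
x3 = (F1*x1 + F2*x2)/F3
x3 = (140*0.9 + 429*0.29) / 569
x3 = 44.01%


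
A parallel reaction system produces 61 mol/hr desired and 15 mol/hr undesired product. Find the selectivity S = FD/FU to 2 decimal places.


S = desired product rate / undesired product rate
S = 61 / 15
S = 4.07


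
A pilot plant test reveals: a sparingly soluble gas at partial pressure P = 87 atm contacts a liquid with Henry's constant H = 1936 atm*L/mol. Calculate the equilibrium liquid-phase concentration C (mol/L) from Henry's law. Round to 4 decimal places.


C = P / H
C = 87 / 1936
C = 0.0449 mol/L


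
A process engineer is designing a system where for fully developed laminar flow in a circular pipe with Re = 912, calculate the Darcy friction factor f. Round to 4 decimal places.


f = 64 / Re
f = 64 / 912
f = 0.0702


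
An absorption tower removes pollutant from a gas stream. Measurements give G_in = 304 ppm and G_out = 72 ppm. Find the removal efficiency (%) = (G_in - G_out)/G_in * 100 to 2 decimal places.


Efficiency = (G_in - G_out) / G_in * 100%
Efficiency = (304 - 72) / 304 * 100
Efficiency = 232 / 304 * 100
Efficiency = 76.32%


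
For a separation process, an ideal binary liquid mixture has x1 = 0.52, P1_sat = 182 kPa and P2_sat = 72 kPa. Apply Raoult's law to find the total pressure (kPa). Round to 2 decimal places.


P = x1*P1_sat + x2*P2_sat
x2 = 1 - x1 = 1 - 0.52 = 0.48
P = 0.52*182 + 0.48*72
P = 94.64 + 34.56
P = 129.20 kPa


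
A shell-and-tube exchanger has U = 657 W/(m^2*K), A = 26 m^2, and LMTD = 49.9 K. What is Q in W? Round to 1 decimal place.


Q = U * A * LMTD
Q = 657 * 26 * 49.9
Q = 852391.8 W


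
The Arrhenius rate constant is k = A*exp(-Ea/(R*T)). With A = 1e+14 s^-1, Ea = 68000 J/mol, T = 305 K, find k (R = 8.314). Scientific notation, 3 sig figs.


k = A * exp(-Ea/(R*T))
k = 1e+14 * exp(-68000 / (8.314 * 305))
k = 1e+14 * exp(-26.816312)
k = 2.26e+02


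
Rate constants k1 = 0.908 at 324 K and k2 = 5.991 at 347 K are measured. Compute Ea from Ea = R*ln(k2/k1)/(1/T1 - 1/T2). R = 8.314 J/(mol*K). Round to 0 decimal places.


Ea = R * ln(k2/k1) / (1/T1 - 1/T2)
ln(k2/k1) = ln(5.991/0.908) = 1.8867692
1/T1 - 1/T2 = 1/324 - 1/347 = 0.000204575373
Ea = 8.314 * 1.8867692 / 0.000204575373
Ea = 76679 J/mol


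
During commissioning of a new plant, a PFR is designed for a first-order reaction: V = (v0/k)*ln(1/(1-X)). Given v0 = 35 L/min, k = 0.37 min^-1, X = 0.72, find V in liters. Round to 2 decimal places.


V = (v0/k) * ln(1/(1-X))
V = (35/0.37) * ln(1/(1-0.72))
V = 94.594595 * ln(3.571429)
V = 94.594595 * 1.272966
V = 120.42 L


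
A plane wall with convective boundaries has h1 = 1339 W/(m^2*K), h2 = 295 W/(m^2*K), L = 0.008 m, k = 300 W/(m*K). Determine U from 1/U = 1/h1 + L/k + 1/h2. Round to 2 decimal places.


1/U = 1/h1 + L/k + 1/h2
1/U = 1/1339 + 0.008/300 + 1/295
1/U = 0.000746826 + 2.66667e-05 + 0.0033898305
1/U = 0.0041633232
U = 240.19 W/(m^2*K)


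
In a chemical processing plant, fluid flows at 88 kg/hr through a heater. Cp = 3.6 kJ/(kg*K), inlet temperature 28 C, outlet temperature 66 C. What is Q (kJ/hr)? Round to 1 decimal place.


Q = m_dot * Cp * (T2 - T1)
Q = 88 * 3.6 * (66 - 28)
Q = 88 * 3.6 * 38
Q = 12038.4 kJ/hr


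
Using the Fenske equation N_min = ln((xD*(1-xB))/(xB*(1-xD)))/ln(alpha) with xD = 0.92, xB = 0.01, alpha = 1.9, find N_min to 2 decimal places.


N_min = ln((xD*(1-xB))/(xB*(1-xD))) / ln(alpha)
Numerator inside ln: 0.9108 / 0.0008 = 1138.5
ln(1138.5) = 7.037467
ln(alpha) = ln(1.9) = 0.641854
N_min = 7.037467 / 0.641854 = 10.96


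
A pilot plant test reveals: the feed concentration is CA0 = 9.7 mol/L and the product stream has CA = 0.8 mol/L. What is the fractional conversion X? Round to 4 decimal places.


X = (CA0 - CA) / CA0
X = (9.7 - 0.8) / 9.7
X = 8.9 / 9.7
X = 0.9175


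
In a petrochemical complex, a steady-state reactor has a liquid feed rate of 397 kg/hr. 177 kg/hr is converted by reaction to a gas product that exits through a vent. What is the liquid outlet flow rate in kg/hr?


Steady-state mass balance on the main outlet: F_out = F_in - F_removed
F_out = 397 - 177
F_out = 220 kg/hr


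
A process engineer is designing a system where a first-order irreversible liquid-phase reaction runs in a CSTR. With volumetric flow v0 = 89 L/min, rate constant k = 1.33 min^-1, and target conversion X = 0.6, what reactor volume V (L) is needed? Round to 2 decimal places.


V = v0 * X / (k * (1 - X))
V = 89 * 0.6 / (1.33 * (1 - 0.6))
V = 53.4 / (1.33 * 0.4)
V = 53.4 / 0.532
V = 100.38 L


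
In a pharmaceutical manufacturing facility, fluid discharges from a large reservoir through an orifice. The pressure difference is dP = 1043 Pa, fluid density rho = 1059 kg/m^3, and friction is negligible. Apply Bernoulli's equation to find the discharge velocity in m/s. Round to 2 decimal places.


v = sqrt(2*dP/rho)
v = sqrt(2*1043/1059)
v = sqrt(1.969783)
v = 1.40 m/s


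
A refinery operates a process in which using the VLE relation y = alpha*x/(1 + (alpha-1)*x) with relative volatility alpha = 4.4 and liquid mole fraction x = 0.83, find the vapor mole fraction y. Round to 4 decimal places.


y = alpha*x / (1 + (alpha-1)*x)
y = 4.4*0.83 / (1 + (4.4-1)*0.83)
y = 3.652 / (1 + 2.822)
y = 3.652 / 3.822
y = 0.9555


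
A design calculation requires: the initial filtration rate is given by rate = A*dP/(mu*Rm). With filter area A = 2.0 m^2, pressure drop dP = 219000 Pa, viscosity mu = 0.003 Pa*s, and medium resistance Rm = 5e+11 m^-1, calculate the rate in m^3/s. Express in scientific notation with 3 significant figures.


rate = A * dP / (mu * Rm)
rate = 2.0 * 219000 / (0.003 * 5e+11)
rate = 438000.0 / 1.500e+09
rate = 2.92e-04 m^3/s


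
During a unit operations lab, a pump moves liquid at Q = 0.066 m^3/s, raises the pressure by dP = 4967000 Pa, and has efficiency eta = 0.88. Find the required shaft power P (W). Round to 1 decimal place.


P = Q * dP / eta
P = 0.066 * 4967000 / 0.88
P = 327822.0 / 0.88
P = 372525.0 W


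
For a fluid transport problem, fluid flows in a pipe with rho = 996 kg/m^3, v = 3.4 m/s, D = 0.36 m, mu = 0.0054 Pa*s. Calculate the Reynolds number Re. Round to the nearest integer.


Re = rho * v * D / mu
Re = 996 * 3.4 * 0.36 / 0.0054
Re = 1219.104 / 0.0054
Re = 225760


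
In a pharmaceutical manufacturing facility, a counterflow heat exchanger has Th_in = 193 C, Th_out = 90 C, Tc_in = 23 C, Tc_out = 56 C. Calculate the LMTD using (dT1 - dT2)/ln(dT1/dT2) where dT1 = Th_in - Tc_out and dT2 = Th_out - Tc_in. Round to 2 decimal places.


dT1 = Th_in - Tc_out = 193 - 56 = 137
dT2 = Th_out - Tc_in = 90 - 23 = 67
LMTD = (dT1 - dT2) / ln(dT1/dT2)
LMTD = (137 - 67) / ln(137/67)
LMTD = 97.86 K


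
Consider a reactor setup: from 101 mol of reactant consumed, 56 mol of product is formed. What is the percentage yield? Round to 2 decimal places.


Yield = (moles product / moles consumed) * 100%
Yield = (56 / 101) * 100
Yield = 0.5545 * 100
Yield = 55.45%


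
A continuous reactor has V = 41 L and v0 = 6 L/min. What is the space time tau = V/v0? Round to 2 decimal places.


tau = V / v0
tau = 41 / 6
tau = 6.83 min


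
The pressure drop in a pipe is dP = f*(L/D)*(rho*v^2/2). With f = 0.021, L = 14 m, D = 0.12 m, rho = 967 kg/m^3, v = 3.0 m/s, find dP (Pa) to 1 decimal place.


dP = f * (L/D) * (rho*v^2/2)
dP = 0.021 * (14/0.12) * (967*3.0^2/2)
L/D = 116.66666667
rho*v^2/2 = 967*9.0/2 = 4351.5
dP = 0.021 * 116.66666667 * 4351.5
dP = 10661.2 Pa


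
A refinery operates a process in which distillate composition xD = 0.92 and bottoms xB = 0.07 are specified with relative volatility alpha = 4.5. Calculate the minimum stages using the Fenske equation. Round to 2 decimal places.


N_min = ln((xD*(1-xB))/(xB*(1-xD))) / ln(alpha)
Numerator inside ln: 0.8556 / 0.0056 = 152.785714
ln(152.785714) = 5.029036
ln(alpha) = ln(4.5) = 1.504077
N_min = 5.029036 / 1.504077 = 3.34


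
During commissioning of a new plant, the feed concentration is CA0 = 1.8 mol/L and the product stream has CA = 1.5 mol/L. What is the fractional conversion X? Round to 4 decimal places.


X = (CA0 - CA) / CA0
X = (1.8 - 1.5) / 1.8
X = 0.3 / 1.8
X = 0.1667


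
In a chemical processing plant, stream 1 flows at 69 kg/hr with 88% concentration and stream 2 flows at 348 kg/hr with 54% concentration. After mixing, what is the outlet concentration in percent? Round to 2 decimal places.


Mass balance on solute: F1*x1 + F2*x2 = F3*x3
F3 = F1 + F2 = 69 + 348 = 417 kg/hr
x3 = (F1*x1 + F2*x2)/F3
x3 = (69*0.88 + 348*0.54) / 417
x3 = 59.63%


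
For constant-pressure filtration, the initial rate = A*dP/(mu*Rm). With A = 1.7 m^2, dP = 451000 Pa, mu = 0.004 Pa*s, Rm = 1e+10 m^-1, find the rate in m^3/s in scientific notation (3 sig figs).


rate = A * dP / (mu * Rm)
rate = 1.7 * 451000 / (0.004 * 1e+10)
rate = 766700.0 / 4.000e+07
rate = 1.92e-02 m^3/s


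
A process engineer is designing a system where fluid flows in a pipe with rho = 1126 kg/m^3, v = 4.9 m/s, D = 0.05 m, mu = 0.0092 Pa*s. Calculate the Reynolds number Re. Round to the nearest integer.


Re = rho * v * D / mu
Re = 1126 * 4.9 * 0.05 / 0.0092
Re = 275.87 / 0.0092
Re = 29986


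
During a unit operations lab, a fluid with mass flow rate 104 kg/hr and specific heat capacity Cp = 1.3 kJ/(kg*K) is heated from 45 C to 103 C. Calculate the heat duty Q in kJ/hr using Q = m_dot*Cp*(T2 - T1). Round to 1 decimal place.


Q = m_dot * Cp * (T2 - T1)
Q = 104 * 1.3 * (103 - 45)
Q = 104 * 1.3 * 58
Q = 7841.6 kJ/hr


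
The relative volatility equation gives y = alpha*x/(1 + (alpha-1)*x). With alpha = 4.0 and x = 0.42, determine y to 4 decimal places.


y = alpha*x / (1 + (alpha-1)*x)
y = 4.0*0.42 / (1 + (4.0-1)*0.42)
y = 1.68 / (1 + 1.26)
y = 1.68 / 2.26
y = 0.7434


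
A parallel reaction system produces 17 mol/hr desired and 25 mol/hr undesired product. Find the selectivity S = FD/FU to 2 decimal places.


S = desired product rate / undesired product rate
S = 17 / 25
S = 0.68


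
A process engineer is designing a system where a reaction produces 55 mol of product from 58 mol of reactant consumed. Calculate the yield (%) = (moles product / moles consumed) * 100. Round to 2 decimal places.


Yield = (moles product / moles consumed) * 100%
Yield = (55 / 58) * 100
Yield = 0.9483 * 100
Yield = 94.83%


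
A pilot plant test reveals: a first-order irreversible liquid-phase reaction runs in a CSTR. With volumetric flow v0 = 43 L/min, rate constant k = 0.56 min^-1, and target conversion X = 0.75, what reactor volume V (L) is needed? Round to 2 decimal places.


V = v0 * X / (k * (1 - X))
V = 43 * 0.75 / (0.56 * (1 - 0.75))
V = 32.25 / (0.56 * 0.25)
V = 32.25 / 0.14
V = 230.36 L


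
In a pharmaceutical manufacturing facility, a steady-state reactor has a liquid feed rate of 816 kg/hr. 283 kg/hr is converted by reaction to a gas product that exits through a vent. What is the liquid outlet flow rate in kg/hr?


Steady-state mass balance on the main outlet: F_out = F_in - F_removed
F_out = 816 - 283
F_out = 533 kg/hr


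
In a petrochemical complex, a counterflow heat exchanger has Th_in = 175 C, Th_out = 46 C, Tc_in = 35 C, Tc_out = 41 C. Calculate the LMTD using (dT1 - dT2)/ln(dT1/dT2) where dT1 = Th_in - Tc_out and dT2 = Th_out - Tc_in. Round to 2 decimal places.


dT1 = Th_in - Tc_out = 175 - 41 = 134
dT2 = Th_out - Tc_in = 46 - 35 = 11
LMTD = (dT1 - dT2) / ln(dT1/dT2)
LMTD = (134 - 11) / ln(134/11)
LMTD = 49.20 K


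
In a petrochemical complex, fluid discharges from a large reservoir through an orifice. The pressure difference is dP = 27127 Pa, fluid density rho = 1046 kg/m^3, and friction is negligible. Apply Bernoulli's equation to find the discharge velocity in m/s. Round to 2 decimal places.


v = sqrt(2*dP/rho)
v = sqrt(2*27127/1046)
v = sqrt(51.868069)
v = 7.20 m/s


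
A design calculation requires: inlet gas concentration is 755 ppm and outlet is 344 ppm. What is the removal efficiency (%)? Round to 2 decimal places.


Efficiency = (G_in - G_out) / G_in * 100%
Efficiency = (755 - 344) / 755 * 100
Efficiency = 411 / 755 * 100
Efficiency = 54.44%


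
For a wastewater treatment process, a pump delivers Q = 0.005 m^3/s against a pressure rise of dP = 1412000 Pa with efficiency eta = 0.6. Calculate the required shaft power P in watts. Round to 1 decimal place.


P = Q * dP / eta
P = 0.005 * 1412000 / 0.6
P = 7060.0 / 0.6
P = 11766.7 W


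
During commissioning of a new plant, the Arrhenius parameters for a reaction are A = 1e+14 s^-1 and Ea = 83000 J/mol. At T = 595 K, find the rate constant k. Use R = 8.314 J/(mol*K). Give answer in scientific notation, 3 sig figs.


k = A * exp(-Ea/(R*T))
k = 1e+14 * exp(-83000 / (8.314 * 595))
k = 1e+14 * exp(-16.778422)
k = 5.17e+06


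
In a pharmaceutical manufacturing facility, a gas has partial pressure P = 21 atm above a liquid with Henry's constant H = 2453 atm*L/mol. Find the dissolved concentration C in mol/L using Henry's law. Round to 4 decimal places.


C = P / H
C = 21 / 2453
C = 0.0086 mol/L


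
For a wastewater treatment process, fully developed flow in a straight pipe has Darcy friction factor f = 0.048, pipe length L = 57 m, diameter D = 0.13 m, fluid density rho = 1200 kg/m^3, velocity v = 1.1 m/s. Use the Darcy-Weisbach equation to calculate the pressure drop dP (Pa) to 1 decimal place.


dP = f * (L/D) * (rho*v^2/2)
dP = 0.048 * (57/0.13) * (1200*1.1^2/2)
L/D = 438.46153846
rho*v^2/2 = 1200*1.21/2 = 726.0
dP = 0.048 * 438.46153846 * 726.0
dP = 15279.5 Pa


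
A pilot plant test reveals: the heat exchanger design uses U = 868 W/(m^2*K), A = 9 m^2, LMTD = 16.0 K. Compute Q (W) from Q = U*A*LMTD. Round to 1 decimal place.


Q = U * A * LMTD
Q = 868 * 9 * 16.0
Q = 124992.0 W


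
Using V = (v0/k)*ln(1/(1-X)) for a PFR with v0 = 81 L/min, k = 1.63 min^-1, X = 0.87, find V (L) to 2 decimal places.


V = (v0/k) * ln(1/(1-X))
V = (81/1.63) * ln(1/(1-0.87))
V = 49.693252 * ln(7.692308)
V = 49.693252 * 2.040221
V = 101.39 L


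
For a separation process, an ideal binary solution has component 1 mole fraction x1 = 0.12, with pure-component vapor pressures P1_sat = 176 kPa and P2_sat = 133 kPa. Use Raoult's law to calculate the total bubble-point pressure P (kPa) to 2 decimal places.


P = x1*P1_sat + x2*P2_sat
x2 = 1 - x1 = 1 - 0.12 = 0.88
P = 0.12*176 + 0.88*133
P = 21.12 + 117.04
P = 138.16 kPa


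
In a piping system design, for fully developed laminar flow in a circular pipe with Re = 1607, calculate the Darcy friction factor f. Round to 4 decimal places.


f = 64 / Re
f = 64 / 1607
f = 0.0398


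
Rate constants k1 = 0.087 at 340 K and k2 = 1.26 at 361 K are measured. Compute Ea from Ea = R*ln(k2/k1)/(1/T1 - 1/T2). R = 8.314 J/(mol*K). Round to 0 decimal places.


Ea = R * ln(k2/k1) / (1/T1 - 1/T2)
ln(k2/k1) = ln(1.26/0.087) = 2.6729589
1/T1 - 1/T2 = 1/340 - 1/361 = 0.000171093368
Ea = 8.314 * 2.6729589 / 0.000171093368
Ea = 129888 J/mol


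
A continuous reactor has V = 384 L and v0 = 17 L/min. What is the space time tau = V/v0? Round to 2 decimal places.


tau = V / v0
tau = 384 / 17
tau = 22.59 min


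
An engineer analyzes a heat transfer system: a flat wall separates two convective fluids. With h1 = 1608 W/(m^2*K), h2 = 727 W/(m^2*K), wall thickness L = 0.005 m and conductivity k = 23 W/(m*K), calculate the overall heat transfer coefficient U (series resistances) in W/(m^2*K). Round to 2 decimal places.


1/U = 1/h1 + L/k + 1/h2
1/U = 1/1608 + 0.005/23 + 1/727
1/U = 0.0006218905 + 0.0002173913 + 0.0013755158
1/U = 0.0022147976
U = 451.51 W/(m^2*K)


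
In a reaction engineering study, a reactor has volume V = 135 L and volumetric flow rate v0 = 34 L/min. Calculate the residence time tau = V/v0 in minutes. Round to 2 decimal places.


tau = V / v0
tau = 135 / 34
tau = 3.97 min


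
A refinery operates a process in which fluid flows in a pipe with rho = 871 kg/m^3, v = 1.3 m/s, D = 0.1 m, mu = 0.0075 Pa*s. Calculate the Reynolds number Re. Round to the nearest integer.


Re = rho * v * D / mu
Re = 871 * 1.3 * 0.1 / 0.0075
Re = 113.23 / 0.0075
Re = 15097


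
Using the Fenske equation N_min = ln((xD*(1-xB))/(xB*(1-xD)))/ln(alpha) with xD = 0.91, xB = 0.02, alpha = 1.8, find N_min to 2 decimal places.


N_min = ln((xD*(1-xB))/(xB*(1-xD))) / ln(alpha)
Numerator inside ln: 0.8918 / 0.0018 = 495.444444
ln(495.444444) = 6.205455
ln(alpha) = ln(1.8) = 0.587787
N_min = 6.205455 / 0.587787 = 10.56


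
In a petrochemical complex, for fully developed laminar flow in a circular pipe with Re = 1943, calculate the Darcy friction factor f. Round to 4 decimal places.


f = 64 / Re
f = 64 / 1943
f = 0.0329


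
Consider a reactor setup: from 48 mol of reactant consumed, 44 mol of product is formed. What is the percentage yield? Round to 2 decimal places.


Yield = (moles product / moles consumed) * 100%
Yield = (44 / 48) * 100
Yield = 0.9167 * 100
Yield = 91.67%


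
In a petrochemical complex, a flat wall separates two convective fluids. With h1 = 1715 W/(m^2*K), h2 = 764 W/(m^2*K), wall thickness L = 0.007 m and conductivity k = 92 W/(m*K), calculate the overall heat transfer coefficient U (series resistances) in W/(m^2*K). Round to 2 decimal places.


1/U = 1/h1 + L/k + 1/h2
1/U = 1/1715 + 0.007/92 + 1/764
1/U = 0.0005830904 + 7.6087e-05 + 0.0013089005
1/U = 0.0019680779
U = 508.11 W/(m^2*K)


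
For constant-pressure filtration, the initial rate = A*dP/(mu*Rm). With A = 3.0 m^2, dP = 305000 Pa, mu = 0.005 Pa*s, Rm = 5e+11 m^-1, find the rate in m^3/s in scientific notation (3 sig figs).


rate = A * dP / (mu * Rm)
rate = 3.0 * 305000 / (0.005 * 5e+11)
rate = 915000.0 / 2.500e+09
rate = 3.66e-04 m^3/s


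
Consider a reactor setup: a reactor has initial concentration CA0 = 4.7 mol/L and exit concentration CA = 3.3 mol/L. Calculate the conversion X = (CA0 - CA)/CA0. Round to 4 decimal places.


X = (CA0 - CA) / CA0
X = (4.7 - 3.3) / 4.7
X = 1.4 / 4.7
X = 0.2979


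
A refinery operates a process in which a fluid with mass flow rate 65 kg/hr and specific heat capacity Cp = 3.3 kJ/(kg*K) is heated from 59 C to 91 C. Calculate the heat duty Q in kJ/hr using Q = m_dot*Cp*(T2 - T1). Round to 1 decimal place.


Q = m_dot * Cp * (T2 - T1)
Q = 65 * 3.3 * (91 - 59)
Q = 65 * 3.3 * 32
Q = 6864.0 kJ/hr


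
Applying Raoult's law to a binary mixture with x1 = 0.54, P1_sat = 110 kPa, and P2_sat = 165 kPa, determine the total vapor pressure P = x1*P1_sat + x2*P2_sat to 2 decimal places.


P = x1*P1_sat + x2*P2_sat
x2 = 1 - x1 = 1 - 0.54 = 0.46
P = 0.54*110 + 0.46*165
P = 59.4 + 75.9
P = 135.30 kPa


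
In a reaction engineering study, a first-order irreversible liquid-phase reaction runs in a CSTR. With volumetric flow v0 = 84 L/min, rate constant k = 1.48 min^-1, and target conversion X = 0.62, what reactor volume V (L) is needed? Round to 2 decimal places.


V = v0 * X / (k * (1 - X))
V = 84 * 0.62 / (1.48 * (1 - 0.62))
V = 52.08 / (1.48 * 0.38)
V = 52.08 / 0.5624
V = 92.60 L


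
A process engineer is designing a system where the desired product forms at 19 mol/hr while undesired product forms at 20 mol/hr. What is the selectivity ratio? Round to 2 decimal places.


S = desired product rate / undesired product rate
S = 19 / 20
S = 0.95


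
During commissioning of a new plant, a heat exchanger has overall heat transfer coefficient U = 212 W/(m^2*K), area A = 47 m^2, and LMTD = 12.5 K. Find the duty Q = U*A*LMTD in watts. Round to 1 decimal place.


Q = U * A * LMTD
Q = 212 * 47 * 12.5
Q = 124550.0 W


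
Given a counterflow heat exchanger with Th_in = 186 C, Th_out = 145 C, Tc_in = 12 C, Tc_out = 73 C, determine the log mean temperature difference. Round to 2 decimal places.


dT1 = Th_in - Tc_out = 186 - 73 = 113
dT2 = Th_out - Tc_in = 145 - 12 = 133
LMTD = (dT1 - dT2) / ln(dT1/dT2)
LMTD = (113 - 133) / ln(113/133)
LMTD = 122.73 K


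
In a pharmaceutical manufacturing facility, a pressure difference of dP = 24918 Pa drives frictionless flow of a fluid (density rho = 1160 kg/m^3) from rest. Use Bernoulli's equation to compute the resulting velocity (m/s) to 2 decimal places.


v = sqrt(2*dP/rho)
v = sqrt(2*24918/1160)
v = sqrt(42.962069)
v = 6.55 m/s


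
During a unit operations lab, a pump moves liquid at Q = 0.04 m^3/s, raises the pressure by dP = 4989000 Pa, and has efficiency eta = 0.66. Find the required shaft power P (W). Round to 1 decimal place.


P = Q * dP / eta
P = 0.04 * 4989000 / 0.66
P = 199560.0 / 0.66
P = 302363.6 W


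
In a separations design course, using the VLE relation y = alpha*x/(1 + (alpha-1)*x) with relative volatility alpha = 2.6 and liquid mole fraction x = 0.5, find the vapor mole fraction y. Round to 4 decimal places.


y = alpha*x / (1 + (alpha-1)*x)
y = 2.6*0.5 / (1 + (2.6-1)*0.5)
y = 1.3 / (1 + 0.8)
y = 1.3 / 1.8
y = 0.7222


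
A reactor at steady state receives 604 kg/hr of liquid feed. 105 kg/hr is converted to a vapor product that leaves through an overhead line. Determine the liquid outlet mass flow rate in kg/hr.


Steady-state mass balance on the main outlet: F_out = F_in - F_removed
F_out = 604 - 105
F_out = 499 kg/hr


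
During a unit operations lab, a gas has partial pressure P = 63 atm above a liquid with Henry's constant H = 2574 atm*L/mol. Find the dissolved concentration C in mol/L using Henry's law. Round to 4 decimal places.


C = P / H
C = 63 / 2574
C = 0.0245 mol/L


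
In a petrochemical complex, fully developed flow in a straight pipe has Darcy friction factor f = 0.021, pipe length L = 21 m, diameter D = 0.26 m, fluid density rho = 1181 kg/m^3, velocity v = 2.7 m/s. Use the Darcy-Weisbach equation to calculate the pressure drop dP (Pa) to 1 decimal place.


dP = f * (L/D) * (rho*v^2/2)
dP = 0.021 * (21/0.26) * (1181*2.7^2/2)
L/D = 80.76923077
rho*v^2/2 = 1181*7.29/2 = 4304.745
dP = 0.021 * 80.76923077 * 4304.745
dP = 7301.5 Pa


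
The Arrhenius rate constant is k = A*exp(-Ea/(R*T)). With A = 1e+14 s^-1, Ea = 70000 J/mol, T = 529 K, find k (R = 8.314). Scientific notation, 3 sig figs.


k = A * exp(-Ea/(R*T))
k = 1e+14 * exp(-70000 / (8.314 * 529))
k = 1e+14 * exp(-15.915942)
k = 1.22e+07


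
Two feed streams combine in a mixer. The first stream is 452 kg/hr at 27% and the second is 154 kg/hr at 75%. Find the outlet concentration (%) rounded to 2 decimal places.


Mass balance on solute: F1*x1 + F2*x2 = F3*x3
F3 = F1 + F2 = 452 + 154 = 606 kg/hr
x3 = (F1*x1 + F2*x2)/F3
x3 = (452*0.27 + 154*0.75) / 606
x3 = 39.20%


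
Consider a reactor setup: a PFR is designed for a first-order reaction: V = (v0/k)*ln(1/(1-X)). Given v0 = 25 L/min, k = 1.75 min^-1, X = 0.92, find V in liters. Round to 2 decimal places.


V = (v0/k) * ln(1/(1-X))
V = (25/1.75) * ln(1/(1-0.92))
V = 14.285714 * ln(12.5)
V = 14.285714 * 2.525729
V = 36.08 L


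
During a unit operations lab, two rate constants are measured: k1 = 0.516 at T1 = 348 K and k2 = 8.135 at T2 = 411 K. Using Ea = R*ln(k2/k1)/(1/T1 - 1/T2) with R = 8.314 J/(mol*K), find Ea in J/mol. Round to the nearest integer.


Ea = R * ln(k2/k1) / (1/T1 - 1/T2)
ln(k2/k1) = ln(8.135/0.516) = 2.7578243
1/T1 - 1/T2 = 1/348 - 1/411 = 0.000440473194
Ea = 8.314 * 2.7578243 / 0.000440473194
Ea = 52054 J/mol


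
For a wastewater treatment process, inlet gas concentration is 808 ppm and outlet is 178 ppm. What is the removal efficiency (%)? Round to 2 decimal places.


Efficiency = (G_in - G_out) / G_in * 100%
Efficiency = (808 - 178) / 808 * 100
Efficiency = 630 / 808 * 100
Efficiency = 77.97%


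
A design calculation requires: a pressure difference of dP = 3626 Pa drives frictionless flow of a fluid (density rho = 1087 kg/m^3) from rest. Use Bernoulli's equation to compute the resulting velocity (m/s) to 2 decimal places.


v = sqrt(2*dP/rho)
v = sqrt(2*3626/1087)
v = sqrt(6.671573)
v = 2.58 m/s


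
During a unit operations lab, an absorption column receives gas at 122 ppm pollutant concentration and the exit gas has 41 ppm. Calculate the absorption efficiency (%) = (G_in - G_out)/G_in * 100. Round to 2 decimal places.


Efficiency = (G_in - G_out) / G_in * 100%
Efficiency = (122 - 41) / 122 * 100
Efficiency = 81 / 122 * 100
Efficiency = 66.39%


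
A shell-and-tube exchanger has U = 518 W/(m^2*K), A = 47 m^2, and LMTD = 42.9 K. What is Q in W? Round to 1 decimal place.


Q = U * A * LMTD
Q = 518 * 47 * 42.9
Q = 1044443.4 W


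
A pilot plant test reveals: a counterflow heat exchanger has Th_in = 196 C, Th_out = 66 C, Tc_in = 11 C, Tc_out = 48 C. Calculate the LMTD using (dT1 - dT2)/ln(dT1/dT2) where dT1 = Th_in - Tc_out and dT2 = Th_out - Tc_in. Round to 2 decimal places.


dT1 = Th_in - Tc_out = 196 - 48 = 148
dT2 = Th_out - Tc_in = 66 - 11 = 55
LMTD = (dT1 - dT2) / ln(dT1/dT2)
LMTD = (148 - 55) / ln(148/55)
LMTD = 93.95 K


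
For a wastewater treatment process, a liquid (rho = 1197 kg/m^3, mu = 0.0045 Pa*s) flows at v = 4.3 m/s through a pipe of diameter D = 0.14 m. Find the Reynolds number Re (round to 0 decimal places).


Re = rho * v * D / mu
Re = 1197 * 4.3 * 0.14 / 0.0045
Re = 720.594 / 0.0045
Re = 160132


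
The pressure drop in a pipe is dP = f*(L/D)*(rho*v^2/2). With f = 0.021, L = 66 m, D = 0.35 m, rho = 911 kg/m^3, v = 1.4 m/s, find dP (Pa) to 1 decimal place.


dP = f * (L/D) * (rho*v^2/2)
dP = 0.021 * (66/0.35) * (911*1.4^2/2)
L/D = 188.57142857
rho*v^2/2 = 911*1.96/2 = 892.78
dP = 0.021 * 188.57142857 * 892.78
dP = 3535.4 Pa


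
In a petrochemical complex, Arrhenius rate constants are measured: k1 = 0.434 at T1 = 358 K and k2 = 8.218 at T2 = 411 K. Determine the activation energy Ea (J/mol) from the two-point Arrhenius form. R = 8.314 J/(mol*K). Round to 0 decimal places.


Ea = R * ln(k2/k1) / (1/T1 - 1/T2)
ln(k2/k1) = ln(8.218/0.434) = 2.9410376
1/T1 - 1/T2 = 1/358 - 1/411 = 0.000360206065
Ea = 8.314 * 2.9410376 / 0.000360206065
Ea = 67883 J/mol


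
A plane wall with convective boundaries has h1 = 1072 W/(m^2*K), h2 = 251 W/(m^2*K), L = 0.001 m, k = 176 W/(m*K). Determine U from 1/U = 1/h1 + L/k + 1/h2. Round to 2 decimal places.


1/U = 1/h1 + L/k + 1/h2
1/U = 1/1072 + 0.001/176 + 1/251
1/U = 0.0009328358 + 5.6818e-06 + 0.0039840637
1/U = 0.0049225813
U = 203.15 W/(m^2*K)


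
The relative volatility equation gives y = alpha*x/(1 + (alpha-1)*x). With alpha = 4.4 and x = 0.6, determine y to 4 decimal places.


y = alpha*x / (1 + (alpha-1)*x)
y = 4.4*0.6 / (1 + (4.4-1)*0.6)
y = 2.64 / (1 + 2.04)
y = 2.64 / 3.04
y = 0.8684


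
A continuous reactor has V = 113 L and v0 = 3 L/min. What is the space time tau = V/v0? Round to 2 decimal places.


tau = V / v0
tau = 113 / 3
tau = 37.67 min


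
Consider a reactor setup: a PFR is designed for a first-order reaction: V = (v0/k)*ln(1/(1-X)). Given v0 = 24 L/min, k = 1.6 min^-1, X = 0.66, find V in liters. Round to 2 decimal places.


V = (v0/k) * ln(1/(1-X))
V = (24/1.6) * ln(1/(1-0.66))
V = 15.0 * ln(2.941176)
V = 15.0 * 1.07881
V = 16.18 L


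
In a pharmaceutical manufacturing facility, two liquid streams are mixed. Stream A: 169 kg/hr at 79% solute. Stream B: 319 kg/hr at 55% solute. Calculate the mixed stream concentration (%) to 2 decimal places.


Mass balance on solute: F1*x1 + F2*x2 = F3*x3
F3 = F1 + F2 = 169 + 319 = 488 kg/hr
x3 = (F1*x1 + F2*x2)/F3
x3 = (169*0.79 + 319*0.55) / 488
x3 = 63.31%


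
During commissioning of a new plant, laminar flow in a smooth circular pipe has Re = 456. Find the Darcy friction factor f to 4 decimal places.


f = 64 / Re
f = 64 / 456
f = 0.1404


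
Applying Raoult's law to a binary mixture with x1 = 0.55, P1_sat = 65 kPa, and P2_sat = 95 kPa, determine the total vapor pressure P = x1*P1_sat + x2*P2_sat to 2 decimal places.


P = x1*P1_sat + x2*P2_sat
x2 = 1 - x1 = 1 - 0.55 = 0.45
P = 0.55*65 + 0.45*95
P = 35.75 + 42.75
P = 78.50 kPa


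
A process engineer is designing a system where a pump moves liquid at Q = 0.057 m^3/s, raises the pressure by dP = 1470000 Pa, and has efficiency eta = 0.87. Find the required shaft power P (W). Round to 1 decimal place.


P = Q * dP / eta
P = 0.057 * 1470000 / 0.87
P = 83790.0 / 0.87
P = 96310.3 W


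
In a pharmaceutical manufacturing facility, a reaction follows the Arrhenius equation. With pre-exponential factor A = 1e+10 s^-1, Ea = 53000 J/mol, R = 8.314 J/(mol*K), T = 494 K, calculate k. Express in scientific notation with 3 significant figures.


k = A * exp(-Ea/(R*T))
k = 1e+10 * exp(-53000 / (8.314 * 494))
k = 1e+10 * exp(-12.904432)
k = 2.49e+04


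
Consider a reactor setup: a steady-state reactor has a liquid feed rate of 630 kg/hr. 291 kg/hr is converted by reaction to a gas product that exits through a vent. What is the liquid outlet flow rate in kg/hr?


Steady-state mass balance on the main outlet: F_out = F_in - F_removed
F_out = 630 - 291
F_out = 339 kg/hr


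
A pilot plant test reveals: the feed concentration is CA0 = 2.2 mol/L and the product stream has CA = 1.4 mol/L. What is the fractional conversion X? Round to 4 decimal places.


X = (CA0 - CA) / CA0
X = (2.2 - 1.4) / 2.2
X = 0.8 / 2.2
X = 0.3636


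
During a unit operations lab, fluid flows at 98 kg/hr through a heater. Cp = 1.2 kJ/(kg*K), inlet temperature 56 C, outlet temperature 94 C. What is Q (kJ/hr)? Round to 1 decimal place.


Q = m_dot * Cp * (T2 - T1)
Q = 98 * 1.2 * (94 - 56)
Q = 98 * 1.2 * 38
Q = 4468.8 kJ/hr


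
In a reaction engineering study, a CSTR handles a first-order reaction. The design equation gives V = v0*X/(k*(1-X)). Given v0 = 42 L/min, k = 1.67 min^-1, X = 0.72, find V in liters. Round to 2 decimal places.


V = v0 * X / (k * (1 - X))
V = 42 * 0.72 / (1.67 * (1 - 0.72))
V = 30.24 / (1.67 * 0.28)
V = 30.24 / 0.4676
V = 64.67 L


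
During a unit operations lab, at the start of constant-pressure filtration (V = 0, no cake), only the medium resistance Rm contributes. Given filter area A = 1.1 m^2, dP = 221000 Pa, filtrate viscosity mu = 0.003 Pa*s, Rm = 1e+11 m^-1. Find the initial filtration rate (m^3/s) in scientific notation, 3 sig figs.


rate = A * dP / (mu * Rm)
rate = 1.1 * 221000 / (0.003 * 1e+11)
rate = 243100.0 / 3.000e+08
rate = 8.10e-04 m^3/s


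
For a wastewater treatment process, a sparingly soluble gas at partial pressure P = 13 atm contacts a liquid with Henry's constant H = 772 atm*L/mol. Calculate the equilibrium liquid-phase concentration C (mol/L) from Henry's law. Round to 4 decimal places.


C = P / H
C = 13 / 772
C = 0.0168 mol/L


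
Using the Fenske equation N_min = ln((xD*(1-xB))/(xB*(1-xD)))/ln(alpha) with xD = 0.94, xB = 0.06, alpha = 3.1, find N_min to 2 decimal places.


N_min = ln((xD*(1-xB))/(xB*(1-xD))) / ln(alpha)
Numerator inside ln: 0.8836 / 0.0036 = 245.444444
ln(245.444444) = 5.503071
ln(alpha) = ln(3.1) = 1.131402
N_min = 5.503071 / 1.131402 = 4.86


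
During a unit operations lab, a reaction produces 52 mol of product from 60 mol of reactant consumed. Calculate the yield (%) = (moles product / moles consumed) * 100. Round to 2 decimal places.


Yield = (moles product / moles consumed) * 100%
Yield = (52 / 60) * 100
Yield = 0.8667 * 100
Yield = 86.67%


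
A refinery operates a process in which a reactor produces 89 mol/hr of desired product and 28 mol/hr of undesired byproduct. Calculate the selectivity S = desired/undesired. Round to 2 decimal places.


S = desired product rate / undesired product rate
S = 89 / 28
S = 3.18


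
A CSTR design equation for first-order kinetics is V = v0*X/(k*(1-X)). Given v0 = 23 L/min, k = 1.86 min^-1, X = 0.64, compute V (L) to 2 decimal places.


V = v0 * X / (k * (1 - X))
V = 23 * 0.64 / (1.86 * (1 - 0.64))
V = 14.72 / (1.86 * 0.36)
V = 14.72 / 0.6696
V = 21.98 L


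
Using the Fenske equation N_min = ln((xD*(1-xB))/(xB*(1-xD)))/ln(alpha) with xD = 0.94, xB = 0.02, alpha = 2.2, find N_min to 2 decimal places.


N_min = ln((xD*(1-xB))/(xB*(1-xD))) / ln(alpha)
Numerator inside ln: 0.9212 / 0.0012 = 767.666667
ln(767.666667) = 6.643356
ln(alpha) = ln(2.2) = 0.788457
N_min = 6.643356 / 0.788457 = 8.43


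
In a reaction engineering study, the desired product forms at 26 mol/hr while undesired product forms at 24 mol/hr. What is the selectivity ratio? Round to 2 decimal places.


S = desired product rate / undesired product rate
S = 26 / 24
S = 1.08


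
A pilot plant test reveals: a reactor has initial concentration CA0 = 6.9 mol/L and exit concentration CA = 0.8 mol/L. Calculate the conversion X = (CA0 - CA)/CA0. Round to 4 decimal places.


X = (CA0 - CA) / CA0
X = (6.9 - 0.8) / 6.9
X = 6.1 / 6.9
X = 0.8841


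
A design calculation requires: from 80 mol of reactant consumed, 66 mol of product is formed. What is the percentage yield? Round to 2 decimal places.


Yield = (moles product / moles consumed) * 100%
Yield = (66 / 80) * 100
Yield = 0.825 * 100
Yield = 82.50%
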